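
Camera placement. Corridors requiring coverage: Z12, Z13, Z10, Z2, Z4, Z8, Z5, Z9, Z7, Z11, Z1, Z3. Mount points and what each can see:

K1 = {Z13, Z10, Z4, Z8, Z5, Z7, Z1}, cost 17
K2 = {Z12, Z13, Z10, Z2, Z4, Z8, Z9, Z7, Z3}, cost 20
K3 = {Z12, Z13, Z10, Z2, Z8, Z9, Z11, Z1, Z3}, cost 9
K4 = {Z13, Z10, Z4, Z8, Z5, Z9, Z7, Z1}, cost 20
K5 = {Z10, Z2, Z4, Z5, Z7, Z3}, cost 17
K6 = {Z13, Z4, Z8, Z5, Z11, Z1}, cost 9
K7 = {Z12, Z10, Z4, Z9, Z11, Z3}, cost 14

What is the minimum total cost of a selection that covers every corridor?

K1, K3 cover every corridor at cost 17 + 9 = 26.
Any cover uses at least 2 camera mounts; among all covering selections none totals below 26.

26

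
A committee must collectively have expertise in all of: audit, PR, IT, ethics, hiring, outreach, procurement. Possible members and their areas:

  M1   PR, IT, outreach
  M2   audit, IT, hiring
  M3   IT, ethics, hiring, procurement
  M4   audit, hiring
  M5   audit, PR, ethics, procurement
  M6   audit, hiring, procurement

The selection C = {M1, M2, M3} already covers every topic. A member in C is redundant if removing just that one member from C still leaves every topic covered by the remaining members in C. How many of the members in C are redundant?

Drop M1: PR, outreach uncovered — not redundant.
Drop M2: audit uncovered — not redundant.
Drop M3: ethics, procurement uncovered — not redundant.
None of the members in C is redundant.

0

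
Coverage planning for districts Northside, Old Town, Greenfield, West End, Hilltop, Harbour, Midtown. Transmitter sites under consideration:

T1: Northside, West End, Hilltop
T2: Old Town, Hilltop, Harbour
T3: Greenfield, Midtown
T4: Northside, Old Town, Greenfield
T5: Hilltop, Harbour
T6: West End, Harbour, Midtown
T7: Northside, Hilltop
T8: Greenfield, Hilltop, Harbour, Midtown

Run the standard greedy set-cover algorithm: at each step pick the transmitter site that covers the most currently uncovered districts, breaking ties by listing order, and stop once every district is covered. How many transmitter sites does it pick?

Pick 1: T8 covers 4 new districts (Greenfield, Hilltop, Harbour, Midtown).
Pick 2: T1 covers 2 new districts (Northside, West End).
Pick 3: T2 covers 1 new districts (Old Town).
Greedy uses 3 transmitter sites.

3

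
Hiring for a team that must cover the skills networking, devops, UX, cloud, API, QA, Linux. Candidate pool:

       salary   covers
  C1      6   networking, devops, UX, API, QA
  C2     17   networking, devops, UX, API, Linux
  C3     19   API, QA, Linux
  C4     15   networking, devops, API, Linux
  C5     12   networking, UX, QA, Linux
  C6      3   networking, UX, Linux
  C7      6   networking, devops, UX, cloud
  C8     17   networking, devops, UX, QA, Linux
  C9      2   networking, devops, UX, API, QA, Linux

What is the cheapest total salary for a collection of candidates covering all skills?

C7, C9 cover every skill at salary 6 + 2 = 8.
Any cover uses at least 2 candidates; among all covering selections none totals below 8.

8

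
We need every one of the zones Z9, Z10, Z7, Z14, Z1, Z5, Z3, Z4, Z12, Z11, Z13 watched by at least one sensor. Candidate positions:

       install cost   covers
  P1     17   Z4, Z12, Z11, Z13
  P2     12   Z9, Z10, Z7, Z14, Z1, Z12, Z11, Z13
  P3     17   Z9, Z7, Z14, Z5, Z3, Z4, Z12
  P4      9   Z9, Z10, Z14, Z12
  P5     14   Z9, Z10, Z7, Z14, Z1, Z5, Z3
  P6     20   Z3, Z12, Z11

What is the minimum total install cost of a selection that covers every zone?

P2, P3 cover every zone at install cost 12 + 17 = 29.
Any cover uses at least 2 sensor positions; among all covering selections none totals below 29.

29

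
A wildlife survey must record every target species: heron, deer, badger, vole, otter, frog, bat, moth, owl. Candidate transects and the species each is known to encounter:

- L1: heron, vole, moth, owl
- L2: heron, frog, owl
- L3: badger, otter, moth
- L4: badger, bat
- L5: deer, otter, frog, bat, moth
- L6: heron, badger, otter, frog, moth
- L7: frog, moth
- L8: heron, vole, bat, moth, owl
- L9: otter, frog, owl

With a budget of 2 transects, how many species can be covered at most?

8

Choosing L1, L5 covers {heron, deer, vole, otter, frog, bat, moth, owl} — 8 species.
No choice of 2 transects does better; here badger is left uncovered.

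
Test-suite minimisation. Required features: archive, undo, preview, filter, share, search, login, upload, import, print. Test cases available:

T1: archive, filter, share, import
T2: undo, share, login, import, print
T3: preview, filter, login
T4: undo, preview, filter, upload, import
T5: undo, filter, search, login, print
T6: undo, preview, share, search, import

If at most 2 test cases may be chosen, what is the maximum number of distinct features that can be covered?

8

Choosing T1, T5 covers {archive, undo, filter, share, search, login, import, print} — 8 features.
No choice of 2 test cases does better; here preview, upload are left uncovered.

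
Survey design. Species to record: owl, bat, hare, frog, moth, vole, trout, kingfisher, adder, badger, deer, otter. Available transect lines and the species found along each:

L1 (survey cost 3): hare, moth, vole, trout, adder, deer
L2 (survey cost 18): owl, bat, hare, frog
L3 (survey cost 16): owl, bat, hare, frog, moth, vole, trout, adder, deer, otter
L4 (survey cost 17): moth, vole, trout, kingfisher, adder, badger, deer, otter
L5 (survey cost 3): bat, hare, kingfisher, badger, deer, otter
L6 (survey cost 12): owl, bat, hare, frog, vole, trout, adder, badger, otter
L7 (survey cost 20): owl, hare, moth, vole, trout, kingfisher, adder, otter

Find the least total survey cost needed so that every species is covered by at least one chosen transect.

18

L1, L5, L6 cover every species at survey cost 3 + 3 + 12 = 18.
Any cover uses at least 2 transects; among all covering selections none totals below 18.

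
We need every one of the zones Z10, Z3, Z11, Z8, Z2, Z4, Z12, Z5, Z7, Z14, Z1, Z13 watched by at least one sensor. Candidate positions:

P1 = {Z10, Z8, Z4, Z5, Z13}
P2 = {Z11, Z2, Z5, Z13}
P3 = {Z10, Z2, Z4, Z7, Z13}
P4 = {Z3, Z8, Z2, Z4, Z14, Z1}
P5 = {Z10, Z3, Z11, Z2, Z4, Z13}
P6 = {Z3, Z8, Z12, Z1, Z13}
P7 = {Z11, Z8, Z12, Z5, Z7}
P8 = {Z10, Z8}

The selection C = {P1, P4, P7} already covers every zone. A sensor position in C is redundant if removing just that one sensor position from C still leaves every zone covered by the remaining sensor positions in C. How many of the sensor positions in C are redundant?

0

Drop P1: Z10, Z13 uncovered — not redundant.
Drop P4: Z3, Z2, Z14, Z1 uncovered — not redundant.
Drop P7: Z11, Z12, Z7 uncovered — not redundant.
None of the sensor positions in C is redundant.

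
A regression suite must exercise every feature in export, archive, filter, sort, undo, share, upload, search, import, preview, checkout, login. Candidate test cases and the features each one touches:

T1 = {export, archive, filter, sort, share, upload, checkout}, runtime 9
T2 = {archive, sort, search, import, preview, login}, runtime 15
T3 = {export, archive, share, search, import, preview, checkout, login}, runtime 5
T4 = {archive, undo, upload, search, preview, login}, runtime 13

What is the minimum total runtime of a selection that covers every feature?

T1, T3, T4 cover every feature at runtime 9 + 5 + 13 = 27.
Any cover uses at least 3 test cases; among all covering selections none totals below 27.

27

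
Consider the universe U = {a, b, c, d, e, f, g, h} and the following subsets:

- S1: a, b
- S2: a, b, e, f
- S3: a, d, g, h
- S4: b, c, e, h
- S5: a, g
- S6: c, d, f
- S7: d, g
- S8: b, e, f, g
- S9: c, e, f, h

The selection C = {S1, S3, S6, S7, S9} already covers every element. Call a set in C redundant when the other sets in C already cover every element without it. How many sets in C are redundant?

3

Drop S1: b uncovered — not redundant.
Drop S3: the rest still cover every element — redundant.
Drop S6: the rest still cover every element — redundant.
Drop S7: the rest still cover every element — redundant.
Drop S9: e uncovered — not redundant.
3 redundant: S3, S6, S7.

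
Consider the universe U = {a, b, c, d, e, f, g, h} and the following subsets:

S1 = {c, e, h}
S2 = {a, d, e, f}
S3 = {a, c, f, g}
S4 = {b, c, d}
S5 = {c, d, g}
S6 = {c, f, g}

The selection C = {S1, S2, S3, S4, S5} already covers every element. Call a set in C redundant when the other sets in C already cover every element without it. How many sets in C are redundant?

3

Drop S1: h uncovered — not redundant.
Drop S2: the rest still cover every element — redundant.
Drop S3: the rest still cover every element — redundant.
Drop S4: b uncovered — not redundant.
Drop S5: the rest still cover every element — redundant.
3 redundant: S2, S3, S5.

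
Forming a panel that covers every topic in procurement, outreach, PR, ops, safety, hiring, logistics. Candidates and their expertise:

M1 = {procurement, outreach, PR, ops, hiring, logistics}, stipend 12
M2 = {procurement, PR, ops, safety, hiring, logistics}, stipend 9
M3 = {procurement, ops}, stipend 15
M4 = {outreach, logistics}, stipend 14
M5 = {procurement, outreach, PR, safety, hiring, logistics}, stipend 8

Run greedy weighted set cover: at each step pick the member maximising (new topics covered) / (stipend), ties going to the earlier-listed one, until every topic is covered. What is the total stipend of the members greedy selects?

Pick 1: M5 adds 6 new (procurement, outreach, PR, safety, hiring, logistics) at stipend 8 (ratio 6/8).
Pick 2: M2 adds 1 new (ops) at stipend 9 (ratio 1/9).
Greedy total stipend: 8 + 9 = 17.

17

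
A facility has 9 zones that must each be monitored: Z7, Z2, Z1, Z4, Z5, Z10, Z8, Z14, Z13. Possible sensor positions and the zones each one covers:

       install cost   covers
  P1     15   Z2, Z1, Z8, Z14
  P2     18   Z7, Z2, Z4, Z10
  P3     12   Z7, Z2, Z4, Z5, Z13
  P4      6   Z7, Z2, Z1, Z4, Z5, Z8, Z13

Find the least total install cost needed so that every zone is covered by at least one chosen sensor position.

P1, P2, P4 cover every zone at install cost 15 + 18 + 6 = 39.
Any cover uses at least 3 sensor positions; among all covering selections none totals below 39.

39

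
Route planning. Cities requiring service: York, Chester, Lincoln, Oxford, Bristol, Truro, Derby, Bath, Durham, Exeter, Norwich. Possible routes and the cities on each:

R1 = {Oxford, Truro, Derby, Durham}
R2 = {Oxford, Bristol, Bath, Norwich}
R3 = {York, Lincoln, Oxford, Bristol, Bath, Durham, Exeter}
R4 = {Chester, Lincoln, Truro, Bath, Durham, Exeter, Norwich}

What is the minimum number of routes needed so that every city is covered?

3

R1, R3, R4 together cover {York, Chester, Lincoln, Oxford, Bristol, Truro, Derby, Bath, Durham, Exeter, Norwich} — every city.
No 2 of the 4 routes cover everything (all 6 pairs fall short), so 3 is minimum.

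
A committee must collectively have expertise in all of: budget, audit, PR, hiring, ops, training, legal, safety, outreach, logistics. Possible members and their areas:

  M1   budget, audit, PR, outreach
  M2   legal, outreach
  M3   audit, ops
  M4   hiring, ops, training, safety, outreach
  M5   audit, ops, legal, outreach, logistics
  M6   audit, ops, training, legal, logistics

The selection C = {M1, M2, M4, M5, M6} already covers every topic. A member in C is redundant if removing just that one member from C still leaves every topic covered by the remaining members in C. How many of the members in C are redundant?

3

Drop M1: budget, PR uncovered — not redundant.
Drop M2: the rest still cover every topic — redundant.
Drop M4: hiring, safety uncovered — not redundant.
Drop M5: the rest still cover every topic — redundant.
Drop M6: the rest still cover every topic — redundant.
3 redundant: M2, M5, M6.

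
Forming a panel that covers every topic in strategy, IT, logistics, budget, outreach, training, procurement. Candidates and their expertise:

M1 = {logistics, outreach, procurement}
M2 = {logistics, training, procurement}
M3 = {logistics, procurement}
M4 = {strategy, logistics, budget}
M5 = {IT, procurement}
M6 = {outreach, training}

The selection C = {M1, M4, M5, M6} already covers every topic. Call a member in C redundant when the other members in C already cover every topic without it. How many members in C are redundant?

Drop M1: the rest still cover every topic — redundant.
Drop M4: strategy, budget uncovered — not redundant.
Drop M5: IT uncovered — not redundant.
Drop M6: training uncovered — not redundant.
1 redundant: M1.

1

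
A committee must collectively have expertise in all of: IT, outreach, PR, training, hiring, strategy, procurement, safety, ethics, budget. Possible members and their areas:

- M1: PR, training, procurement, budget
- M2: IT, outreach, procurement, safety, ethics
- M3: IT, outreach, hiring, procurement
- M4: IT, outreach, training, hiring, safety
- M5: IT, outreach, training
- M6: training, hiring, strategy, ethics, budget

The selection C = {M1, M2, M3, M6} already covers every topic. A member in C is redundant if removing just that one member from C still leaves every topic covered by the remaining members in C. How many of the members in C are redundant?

Drop M1: PR uncovered — not redundant.
Drop M2: safety uncovered — not redundant.
Drop M3: the rest still cover every topic — redundant.
Drop M6: strategy uncovered — not redundant.
1 redundant: M3.

1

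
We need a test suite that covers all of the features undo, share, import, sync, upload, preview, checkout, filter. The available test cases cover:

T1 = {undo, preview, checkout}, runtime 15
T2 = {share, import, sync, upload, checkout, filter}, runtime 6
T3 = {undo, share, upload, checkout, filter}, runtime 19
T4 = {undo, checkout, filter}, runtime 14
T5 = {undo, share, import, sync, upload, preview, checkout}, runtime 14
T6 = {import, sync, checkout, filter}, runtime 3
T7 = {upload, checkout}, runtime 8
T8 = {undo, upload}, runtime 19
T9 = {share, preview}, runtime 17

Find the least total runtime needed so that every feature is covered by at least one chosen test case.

T5, T6 cover every feature at runtime 14 + 3 = 17.
Any cover uses at least 2 test cases; among all covering selections none totals below 17.

17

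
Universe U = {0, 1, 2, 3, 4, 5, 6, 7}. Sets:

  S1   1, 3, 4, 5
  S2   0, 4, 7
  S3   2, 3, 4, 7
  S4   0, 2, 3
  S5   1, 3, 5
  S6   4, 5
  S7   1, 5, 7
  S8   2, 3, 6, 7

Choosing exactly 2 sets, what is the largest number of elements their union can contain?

7

Choosing S1, S8 covers {1, 2, 3, 4, 5, 6, 7} — 7 elements.
No choice of 2 sets does better; here 0 is left uncovered.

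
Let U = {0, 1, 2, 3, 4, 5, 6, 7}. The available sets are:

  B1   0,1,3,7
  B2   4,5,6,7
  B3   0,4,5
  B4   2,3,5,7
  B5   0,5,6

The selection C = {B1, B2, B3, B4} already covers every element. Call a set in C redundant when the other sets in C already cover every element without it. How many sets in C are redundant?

Drop B1: 1 uncovered — not redundant.
Drop B2: 6 uncovered — not redundant.
Drop B3: the rest still cover every element — redundant.
Drop B4: 2 uncovered — not redundant.
1 redundant: B3.

1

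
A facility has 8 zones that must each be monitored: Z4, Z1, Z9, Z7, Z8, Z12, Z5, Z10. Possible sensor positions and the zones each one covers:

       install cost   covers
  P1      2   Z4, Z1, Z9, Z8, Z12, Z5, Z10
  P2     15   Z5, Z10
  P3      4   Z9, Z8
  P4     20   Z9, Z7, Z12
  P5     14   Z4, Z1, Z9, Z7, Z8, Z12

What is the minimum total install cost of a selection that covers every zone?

P1, P5 cover every zone at install cost 2 + 14 = 16.
Any cover uses at least 2 sensor positions; among all covering selections none totals below 16.

16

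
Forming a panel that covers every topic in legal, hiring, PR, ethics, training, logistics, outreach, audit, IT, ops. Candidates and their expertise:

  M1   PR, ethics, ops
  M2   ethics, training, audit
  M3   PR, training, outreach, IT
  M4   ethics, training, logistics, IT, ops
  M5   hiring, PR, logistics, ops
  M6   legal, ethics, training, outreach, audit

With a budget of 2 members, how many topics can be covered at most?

Choosing M5, M6 covers {legal, hiring, PR, ethics, training, logistics, outreach, audit, ops} — 9 topics.
No choice of 2 members does better; here IT is left uncovered.

9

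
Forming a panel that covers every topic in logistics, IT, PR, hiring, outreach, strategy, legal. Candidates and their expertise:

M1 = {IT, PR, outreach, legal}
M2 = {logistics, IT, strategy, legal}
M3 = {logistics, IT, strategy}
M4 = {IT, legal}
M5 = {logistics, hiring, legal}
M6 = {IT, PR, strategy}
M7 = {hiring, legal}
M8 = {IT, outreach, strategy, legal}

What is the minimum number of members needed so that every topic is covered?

M1, M2, M5 together cover {logistics, IT, PR, hiring, outreach, strategy, legal} — every topic.
No 2 of the 8 members cover everything (all 28 pairs fall short), so 3 is minimum.

3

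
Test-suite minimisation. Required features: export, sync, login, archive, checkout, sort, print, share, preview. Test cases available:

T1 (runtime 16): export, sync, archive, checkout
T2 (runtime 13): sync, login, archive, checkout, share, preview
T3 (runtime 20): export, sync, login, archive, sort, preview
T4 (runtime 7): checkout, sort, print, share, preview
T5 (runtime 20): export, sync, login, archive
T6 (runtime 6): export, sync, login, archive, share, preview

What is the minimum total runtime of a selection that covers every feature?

13

T4, T6 cover every feature at runtime 7 + 6 = 13.
Any cover uses at least 2 test cases; among all covering selections none totals below 13.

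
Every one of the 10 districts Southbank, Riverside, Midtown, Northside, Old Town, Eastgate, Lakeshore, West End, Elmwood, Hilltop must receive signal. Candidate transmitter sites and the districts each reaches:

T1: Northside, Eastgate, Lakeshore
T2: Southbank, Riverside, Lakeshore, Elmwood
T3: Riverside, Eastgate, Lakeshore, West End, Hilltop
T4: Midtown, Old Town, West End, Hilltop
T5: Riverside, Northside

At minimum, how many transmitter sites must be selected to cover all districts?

T1, T2, T4 together cover {Southbank, Riverside, Midtown, Northside, Old Town, Eastgate, Lakeshore, West End, Elmwood, Hilltop} — every district.
No 2 of the 5 transmitter sites cover everything (all 10 pairs fall short), so 3 is minimum.

3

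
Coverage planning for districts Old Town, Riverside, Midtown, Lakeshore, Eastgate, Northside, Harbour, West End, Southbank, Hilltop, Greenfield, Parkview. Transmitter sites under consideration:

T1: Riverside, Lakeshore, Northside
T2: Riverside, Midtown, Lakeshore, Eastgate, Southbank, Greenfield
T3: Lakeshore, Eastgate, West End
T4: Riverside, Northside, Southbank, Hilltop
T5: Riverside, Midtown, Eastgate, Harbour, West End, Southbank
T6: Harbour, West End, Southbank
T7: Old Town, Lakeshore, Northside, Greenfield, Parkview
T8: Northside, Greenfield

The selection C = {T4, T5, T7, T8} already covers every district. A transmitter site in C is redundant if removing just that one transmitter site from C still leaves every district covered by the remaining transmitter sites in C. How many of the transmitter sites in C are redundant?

1

Drop T4: Hilltop uncovered — not redundant.
Drop T5: Midtown, Eastgate, Harbour, West End uncovered — not redundant.
Drop T7: Old Town, Lakeshore, Parkview uncovered — not redundant.
Drop T8: the rest still cover every district — redundant.
1 redundant: T8.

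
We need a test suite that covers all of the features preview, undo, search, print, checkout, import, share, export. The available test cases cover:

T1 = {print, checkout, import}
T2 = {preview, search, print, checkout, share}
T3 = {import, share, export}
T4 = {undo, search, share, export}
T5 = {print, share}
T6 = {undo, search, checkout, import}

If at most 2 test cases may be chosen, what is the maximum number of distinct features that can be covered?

Choosing T1, T4 covers {undo, search, print, checkout, import, share, export} — 7 features.
No choice of 2 test cases does better; here preview is left uncovered.

7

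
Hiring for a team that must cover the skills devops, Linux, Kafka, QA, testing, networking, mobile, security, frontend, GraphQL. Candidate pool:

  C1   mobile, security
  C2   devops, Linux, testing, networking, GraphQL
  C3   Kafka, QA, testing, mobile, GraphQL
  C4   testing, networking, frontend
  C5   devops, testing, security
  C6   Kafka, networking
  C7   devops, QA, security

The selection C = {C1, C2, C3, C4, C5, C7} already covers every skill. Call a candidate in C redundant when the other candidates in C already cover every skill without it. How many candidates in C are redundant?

Drop C1: the rest still cover every skill — redundant.
Drop C2: Linux uncovered — not redundant.
Drop C3: Kafka uncovered — not redundant.
Drop C4: frontend uncovered — not redundant.
Drop C5: the rest still cover every skill — redundant.
Drop C7: the rest still cover every skill — redundant.
3 redundant: C1, C5, C7.

3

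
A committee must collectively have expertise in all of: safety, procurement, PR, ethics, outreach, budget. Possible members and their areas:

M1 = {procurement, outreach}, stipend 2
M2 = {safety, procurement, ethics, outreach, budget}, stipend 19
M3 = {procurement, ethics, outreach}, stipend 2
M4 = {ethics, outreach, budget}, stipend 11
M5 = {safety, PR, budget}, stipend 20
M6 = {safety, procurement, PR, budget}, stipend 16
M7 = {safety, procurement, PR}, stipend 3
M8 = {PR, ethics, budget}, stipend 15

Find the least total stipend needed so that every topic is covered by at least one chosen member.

14

M4, M7 cover every topic at stipend 11 + 3 = 14.
Any cover uses at least 2 members; among all covering selections none totals below 14.
Greedy by coverage-per-stipend would pick M3, M7, M4 for 16 — worse than the optimum 14.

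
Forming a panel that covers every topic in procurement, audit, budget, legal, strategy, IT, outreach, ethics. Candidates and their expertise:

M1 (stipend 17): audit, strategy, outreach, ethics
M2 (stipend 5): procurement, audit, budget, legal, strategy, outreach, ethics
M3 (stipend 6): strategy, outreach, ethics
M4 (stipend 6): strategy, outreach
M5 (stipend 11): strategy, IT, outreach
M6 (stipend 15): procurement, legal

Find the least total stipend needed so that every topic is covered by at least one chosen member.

M2, M5 cover every topic at stipend 5 + 11 = 16.
Any cover uses at least 2 members; among all covering selections none totals below 16.

16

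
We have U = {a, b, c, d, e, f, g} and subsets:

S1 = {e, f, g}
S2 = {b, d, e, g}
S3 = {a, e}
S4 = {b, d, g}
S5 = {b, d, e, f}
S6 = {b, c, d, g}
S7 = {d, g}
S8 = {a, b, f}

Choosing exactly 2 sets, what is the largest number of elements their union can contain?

Choosing S1, S6 covers {b, c, d, e, f, g} — 6 elements.
No choice of 2 sets does better; here a is left uncovered.

6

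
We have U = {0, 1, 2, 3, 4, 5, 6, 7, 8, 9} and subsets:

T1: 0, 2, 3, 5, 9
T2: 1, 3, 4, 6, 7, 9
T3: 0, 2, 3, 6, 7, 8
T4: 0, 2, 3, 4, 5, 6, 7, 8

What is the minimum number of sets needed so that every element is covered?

2

T2, T4 together cover {0, 1, 2, 3, 4, 5, 6, 7, 8, 9} — every element.
No single set contains all 10 elements, so 2 is optimal.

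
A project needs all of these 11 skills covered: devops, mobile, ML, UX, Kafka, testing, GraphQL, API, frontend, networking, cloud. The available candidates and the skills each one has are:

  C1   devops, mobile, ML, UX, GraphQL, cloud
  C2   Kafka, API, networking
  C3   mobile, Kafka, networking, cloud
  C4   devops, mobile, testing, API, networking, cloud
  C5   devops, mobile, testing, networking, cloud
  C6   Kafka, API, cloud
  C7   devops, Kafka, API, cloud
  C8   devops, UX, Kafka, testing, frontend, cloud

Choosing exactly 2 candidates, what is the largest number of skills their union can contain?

Choosing C1, C2 covers {devops, mobile, ML, UX, Kafka, GraphQL, API, networking, cloud} — 9 skills.
No choice of 2 candidates does better; here testing, frontend are left uncovered.

9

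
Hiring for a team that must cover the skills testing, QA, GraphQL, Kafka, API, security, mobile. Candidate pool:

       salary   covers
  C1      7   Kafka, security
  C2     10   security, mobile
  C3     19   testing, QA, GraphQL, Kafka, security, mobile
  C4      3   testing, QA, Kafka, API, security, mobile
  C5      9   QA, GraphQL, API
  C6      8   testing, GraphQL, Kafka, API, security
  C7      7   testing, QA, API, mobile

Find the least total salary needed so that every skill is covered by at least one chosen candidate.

C4, C6 cover every skill at salary 3 + 8 = 11.
Any cover uses at least 2 candidates; among all covering selections none totals below 11.

11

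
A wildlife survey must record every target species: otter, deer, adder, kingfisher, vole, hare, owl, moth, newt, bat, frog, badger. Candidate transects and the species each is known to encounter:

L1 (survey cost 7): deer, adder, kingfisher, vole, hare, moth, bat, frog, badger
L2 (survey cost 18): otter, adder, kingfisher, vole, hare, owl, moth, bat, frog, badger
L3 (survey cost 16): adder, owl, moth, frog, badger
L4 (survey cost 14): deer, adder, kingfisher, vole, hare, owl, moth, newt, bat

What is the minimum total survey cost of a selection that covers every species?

32

L2, L4 cover every species at survey cost 18 + 14 = 32.
Any cover uses at least 2 transects; among all covering selections none totals below 32.
Greedy by coverage-per-survey cost would pick L1, L4, L2 for 39 — worse than the optimum 32.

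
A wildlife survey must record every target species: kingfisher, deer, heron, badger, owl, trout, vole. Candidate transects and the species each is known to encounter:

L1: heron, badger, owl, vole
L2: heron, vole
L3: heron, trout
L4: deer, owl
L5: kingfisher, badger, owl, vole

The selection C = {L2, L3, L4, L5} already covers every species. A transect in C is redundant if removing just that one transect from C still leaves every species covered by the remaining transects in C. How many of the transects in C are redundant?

1

Drop L2: the rest still cover every species — redundant.
Drop L3: trout uncovered — not redundant.
Drop L4: deer uncovered — not redundant.
Drop L5: kingfisher, badger uncovered — not redundant.
1 redundant: L2.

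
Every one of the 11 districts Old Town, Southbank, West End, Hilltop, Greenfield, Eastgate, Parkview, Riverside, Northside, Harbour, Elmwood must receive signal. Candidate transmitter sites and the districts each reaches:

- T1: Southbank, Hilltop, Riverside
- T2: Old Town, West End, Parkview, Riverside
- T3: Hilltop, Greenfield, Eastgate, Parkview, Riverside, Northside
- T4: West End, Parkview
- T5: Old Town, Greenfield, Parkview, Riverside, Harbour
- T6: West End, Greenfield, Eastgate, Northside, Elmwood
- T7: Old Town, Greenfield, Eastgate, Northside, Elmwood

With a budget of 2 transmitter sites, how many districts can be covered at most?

9

Choosing T5, T6 covers {Old Town, West End, Greenfield, Eastgate, Parkview, Riverside, Northside, Harbour, Elmwood} — 9 districts.
No choice of 2 transmitter sites does better; here Southbank, Hilltop are left uncovered.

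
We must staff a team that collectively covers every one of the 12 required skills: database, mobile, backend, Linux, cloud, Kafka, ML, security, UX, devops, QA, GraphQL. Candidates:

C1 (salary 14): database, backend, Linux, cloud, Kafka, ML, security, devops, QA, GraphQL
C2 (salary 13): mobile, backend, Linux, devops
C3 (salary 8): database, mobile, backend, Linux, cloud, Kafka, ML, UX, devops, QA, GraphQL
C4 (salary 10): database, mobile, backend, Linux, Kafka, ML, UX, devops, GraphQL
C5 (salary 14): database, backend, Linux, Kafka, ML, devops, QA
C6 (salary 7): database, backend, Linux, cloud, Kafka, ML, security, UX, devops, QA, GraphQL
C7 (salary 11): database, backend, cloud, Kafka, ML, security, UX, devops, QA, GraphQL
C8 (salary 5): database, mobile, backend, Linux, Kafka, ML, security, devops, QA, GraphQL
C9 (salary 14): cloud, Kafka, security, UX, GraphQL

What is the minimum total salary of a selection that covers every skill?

C6, C8 cover every skill at salary 7 + 5 = 12.
Any cover uses at least 2 candidates; among all covering selections none totals below 12.

12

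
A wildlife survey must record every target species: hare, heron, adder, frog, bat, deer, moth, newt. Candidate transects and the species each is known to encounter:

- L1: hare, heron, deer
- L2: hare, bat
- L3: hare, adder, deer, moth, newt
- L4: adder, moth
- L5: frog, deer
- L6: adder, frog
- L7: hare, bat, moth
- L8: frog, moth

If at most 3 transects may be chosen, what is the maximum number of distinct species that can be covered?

Choosing L1, L2, L3 covers {hare, heron, adder, bat, deer, moth, newt} — 7 species.
No choice of 3 transects does better; here frog is left uncovered.

7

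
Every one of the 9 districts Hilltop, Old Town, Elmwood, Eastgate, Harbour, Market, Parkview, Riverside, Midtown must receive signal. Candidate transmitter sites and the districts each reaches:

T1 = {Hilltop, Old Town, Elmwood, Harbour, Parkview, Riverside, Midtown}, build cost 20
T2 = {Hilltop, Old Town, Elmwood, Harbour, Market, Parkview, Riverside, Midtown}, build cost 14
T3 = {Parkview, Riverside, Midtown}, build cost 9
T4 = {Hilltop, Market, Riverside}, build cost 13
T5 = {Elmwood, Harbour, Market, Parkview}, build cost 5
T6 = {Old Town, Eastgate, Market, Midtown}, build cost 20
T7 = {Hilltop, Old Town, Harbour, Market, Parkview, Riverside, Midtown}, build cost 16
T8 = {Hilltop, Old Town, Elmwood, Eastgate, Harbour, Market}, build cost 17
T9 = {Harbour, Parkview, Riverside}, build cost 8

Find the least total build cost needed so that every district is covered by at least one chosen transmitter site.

26

T3, T8 cover every district at build cost 9 + 17 = 26.
Any cover uses at least 2 transmitter sites; among all covering selections none totals below 26.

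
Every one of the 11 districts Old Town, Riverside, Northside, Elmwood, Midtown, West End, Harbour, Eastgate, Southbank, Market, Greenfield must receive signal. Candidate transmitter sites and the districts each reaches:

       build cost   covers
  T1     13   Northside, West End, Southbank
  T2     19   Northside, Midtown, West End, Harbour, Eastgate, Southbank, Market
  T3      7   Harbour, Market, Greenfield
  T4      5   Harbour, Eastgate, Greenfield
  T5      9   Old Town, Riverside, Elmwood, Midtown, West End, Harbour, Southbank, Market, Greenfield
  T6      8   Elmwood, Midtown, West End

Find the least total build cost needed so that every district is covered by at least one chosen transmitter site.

T1, T4, T5 cover every district at build cost 13 + 5 + 9 = 27.
Any cover uses at least 2 transmitter sites; among all covering selections none totals below 27.

27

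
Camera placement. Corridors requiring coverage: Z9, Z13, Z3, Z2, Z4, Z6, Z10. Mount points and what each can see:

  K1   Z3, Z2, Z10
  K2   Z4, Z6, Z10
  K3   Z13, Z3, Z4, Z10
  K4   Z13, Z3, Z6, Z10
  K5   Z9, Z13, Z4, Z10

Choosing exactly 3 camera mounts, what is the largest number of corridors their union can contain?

7

Choosing K1, K2, K5 covers {Z9, Z13, Z3, Z2, Z4, Z6, Z10} — 7 corridors.
That is all 7 corridors.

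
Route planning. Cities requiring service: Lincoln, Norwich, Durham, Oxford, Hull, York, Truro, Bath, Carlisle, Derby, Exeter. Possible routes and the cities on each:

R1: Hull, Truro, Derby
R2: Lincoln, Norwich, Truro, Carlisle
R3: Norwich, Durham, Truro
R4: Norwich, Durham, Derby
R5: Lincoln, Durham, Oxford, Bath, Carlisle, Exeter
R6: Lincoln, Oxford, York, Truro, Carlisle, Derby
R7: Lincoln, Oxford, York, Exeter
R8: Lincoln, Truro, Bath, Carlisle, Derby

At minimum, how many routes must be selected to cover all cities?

4

R1, R2, R5, R6 together cover {Lincoln, Norwich, Durham, Oxford, Hull, York, Truro, Bath, Carlisle, Derby, Exeter} — every city.
No 3 of the 8 routes cover everything (all 56 triples fall short), so 4 is minimum.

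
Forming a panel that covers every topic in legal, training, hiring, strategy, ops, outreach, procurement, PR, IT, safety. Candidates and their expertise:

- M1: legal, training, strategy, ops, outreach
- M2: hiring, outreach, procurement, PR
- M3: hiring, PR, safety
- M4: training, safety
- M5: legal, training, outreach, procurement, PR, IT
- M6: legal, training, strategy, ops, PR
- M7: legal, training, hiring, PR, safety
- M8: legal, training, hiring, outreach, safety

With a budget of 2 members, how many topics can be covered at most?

Choosing M1, M2 covers {legal, training, hiring, strategy, ops, outreach, procurement, PR} — 8 topics.
No choice of 2 members does better; here IT, safety are left uncovered.

8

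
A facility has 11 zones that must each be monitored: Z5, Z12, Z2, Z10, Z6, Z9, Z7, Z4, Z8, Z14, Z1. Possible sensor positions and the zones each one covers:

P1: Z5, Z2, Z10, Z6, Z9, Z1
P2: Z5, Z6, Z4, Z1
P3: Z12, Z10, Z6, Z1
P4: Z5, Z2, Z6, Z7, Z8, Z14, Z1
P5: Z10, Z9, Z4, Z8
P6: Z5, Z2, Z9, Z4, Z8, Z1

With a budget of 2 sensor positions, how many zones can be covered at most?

Choosing P4, P5 covers {Z5, Z2, Z10, Z6, Z9, Z7, Z4, Z8, Z14, Z1} — 10 zones.
No choice of 2 sensor positions does better; here Z12 is left uncovered.

10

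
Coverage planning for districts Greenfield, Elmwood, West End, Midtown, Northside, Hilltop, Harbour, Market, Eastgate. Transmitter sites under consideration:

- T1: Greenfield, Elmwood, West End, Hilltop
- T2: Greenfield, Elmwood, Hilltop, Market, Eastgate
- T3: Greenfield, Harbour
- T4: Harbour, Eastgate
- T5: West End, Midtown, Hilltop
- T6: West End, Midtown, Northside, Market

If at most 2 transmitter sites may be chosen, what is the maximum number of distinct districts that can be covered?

Choosing T2, T6 covers {Greenfield, Elmwood, West End, Midtown, Northside, Hilltop, Market, Eastgate} — 8 districts.
No choice of 2 transmitter sites does better; here Harbour is left uncovered.

8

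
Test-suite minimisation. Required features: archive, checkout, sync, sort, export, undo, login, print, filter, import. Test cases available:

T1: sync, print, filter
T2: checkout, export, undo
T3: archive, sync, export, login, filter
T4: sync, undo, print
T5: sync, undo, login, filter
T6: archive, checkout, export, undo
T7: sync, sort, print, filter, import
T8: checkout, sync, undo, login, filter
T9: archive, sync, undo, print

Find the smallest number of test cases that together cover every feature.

T2, T3, T7 together cover {archive, checkout, sync, sort, export, undo, login, print, filter, import} — every feature.
No 2 of the 9 test cases cover everything (all 36 pairs fall short), so 3 is minimum.

3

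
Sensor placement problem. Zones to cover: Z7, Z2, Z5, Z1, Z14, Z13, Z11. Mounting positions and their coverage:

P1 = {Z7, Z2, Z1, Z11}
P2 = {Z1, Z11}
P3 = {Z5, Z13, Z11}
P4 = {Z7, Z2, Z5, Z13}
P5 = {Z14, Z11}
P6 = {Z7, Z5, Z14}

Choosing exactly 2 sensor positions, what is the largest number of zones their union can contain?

Choosing P1, P3 covers {Z7, Z2, Z5, Z1, Z13, Z11} — 6 zones.
No choice of 2 sensor positions does better; here Z14 is left uncovered.

6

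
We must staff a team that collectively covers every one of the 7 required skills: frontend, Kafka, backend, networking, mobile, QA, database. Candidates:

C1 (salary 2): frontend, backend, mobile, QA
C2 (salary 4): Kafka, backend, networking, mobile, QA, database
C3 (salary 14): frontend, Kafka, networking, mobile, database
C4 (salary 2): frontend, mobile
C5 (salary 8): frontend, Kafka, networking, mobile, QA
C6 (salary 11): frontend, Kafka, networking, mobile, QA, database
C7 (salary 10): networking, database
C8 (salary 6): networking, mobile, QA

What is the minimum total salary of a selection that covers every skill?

6

C1, C2 cover every skill at salary 2 + 4 = 6.
Any cover uses at least 2 candidates; among all covering selections none totals below 6.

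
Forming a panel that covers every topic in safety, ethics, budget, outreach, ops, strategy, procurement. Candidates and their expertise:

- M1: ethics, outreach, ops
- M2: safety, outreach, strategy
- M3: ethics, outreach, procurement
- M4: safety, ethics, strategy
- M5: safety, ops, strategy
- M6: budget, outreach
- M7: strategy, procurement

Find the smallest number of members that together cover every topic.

M3, M5, M6 together cover {safety, ethics, budget, outreach, ops, strategy, procurement} — every topic.
No 2 of the 7 members cover everything (all 21 pairs fall short), so 3 is minimum.

3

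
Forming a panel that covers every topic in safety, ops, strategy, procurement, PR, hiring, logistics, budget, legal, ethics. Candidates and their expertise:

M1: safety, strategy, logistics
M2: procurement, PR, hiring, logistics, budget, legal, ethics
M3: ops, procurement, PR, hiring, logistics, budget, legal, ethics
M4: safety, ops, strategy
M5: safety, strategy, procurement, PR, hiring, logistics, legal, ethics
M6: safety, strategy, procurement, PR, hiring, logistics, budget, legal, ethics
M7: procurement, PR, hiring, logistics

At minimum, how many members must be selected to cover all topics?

2

M1, M3 together cover {safety, ops, strategy, procurement, PR, hiring, logistics, budget, legal, ethics} — every topic.
No single member contains all 10 topics, so 2 is optimal.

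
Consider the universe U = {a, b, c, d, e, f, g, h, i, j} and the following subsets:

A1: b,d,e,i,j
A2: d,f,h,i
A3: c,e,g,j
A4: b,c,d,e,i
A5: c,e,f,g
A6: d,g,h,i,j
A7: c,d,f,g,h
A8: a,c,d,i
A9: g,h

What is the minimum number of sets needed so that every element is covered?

3

A1, A7, A8 together cover {a, b, c, d, e, f, g, h, i, j} — every element.
No 2 of the 9 sets cover everything (all 36 pairs fall short), so 3 is minimum.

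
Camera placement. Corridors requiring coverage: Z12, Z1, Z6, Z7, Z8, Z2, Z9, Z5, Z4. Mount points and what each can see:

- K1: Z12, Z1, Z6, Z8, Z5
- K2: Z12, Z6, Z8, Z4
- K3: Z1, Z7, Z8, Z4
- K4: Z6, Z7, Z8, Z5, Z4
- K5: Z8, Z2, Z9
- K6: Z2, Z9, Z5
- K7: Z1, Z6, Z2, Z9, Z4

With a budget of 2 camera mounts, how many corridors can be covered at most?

8

Choosing K1, K7 covers {Z12, Z1, Z6, Z8, Z2, Z9, Z5, Z4} — 8 corridors.
No choice of 2 camera mounts does better; here Z7 is left uncovered.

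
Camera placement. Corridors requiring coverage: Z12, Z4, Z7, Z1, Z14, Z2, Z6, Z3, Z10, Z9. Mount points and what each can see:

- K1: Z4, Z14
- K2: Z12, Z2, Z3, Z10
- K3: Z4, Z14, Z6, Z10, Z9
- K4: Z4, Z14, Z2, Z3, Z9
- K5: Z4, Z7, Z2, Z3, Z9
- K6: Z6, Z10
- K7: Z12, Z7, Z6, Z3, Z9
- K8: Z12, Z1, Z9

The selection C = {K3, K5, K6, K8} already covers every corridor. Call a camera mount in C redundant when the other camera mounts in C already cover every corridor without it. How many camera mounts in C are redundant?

1

Drop K3: Z14 uncovered — not redundant.
Drop K5: Z7, Z2, Z3 uncovered — not redundant.
Drop K6: the rest still cover every corridor — redundant.
Drop K8: Z12, Z1 uncovered — not redundant.
1 redundant: K6.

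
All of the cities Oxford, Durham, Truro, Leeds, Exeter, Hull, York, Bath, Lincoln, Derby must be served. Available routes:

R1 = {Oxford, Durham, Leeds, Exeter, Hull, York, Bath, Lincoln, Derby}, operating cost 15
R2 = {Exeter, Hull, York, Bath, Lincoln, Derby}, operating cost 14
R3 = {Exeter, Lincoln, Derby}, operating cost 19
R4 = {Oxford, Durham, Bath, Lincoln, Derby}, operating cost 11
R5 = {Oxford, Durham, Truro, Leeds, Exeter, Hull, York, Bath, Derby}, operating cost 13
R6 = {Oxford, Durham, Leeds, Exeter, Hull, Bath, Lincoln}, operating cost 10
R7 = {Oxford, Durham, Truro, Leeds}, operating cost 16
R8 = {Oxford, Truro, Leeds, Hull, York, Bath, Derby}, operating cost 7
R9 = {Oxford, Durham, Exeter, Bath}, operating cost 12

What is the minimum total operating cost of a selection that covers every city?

R6, R8 cover every city at operating cost 10 + 7 = 17.
Any cover uses at least 2 routes; among all covering selections none totals below 17.

17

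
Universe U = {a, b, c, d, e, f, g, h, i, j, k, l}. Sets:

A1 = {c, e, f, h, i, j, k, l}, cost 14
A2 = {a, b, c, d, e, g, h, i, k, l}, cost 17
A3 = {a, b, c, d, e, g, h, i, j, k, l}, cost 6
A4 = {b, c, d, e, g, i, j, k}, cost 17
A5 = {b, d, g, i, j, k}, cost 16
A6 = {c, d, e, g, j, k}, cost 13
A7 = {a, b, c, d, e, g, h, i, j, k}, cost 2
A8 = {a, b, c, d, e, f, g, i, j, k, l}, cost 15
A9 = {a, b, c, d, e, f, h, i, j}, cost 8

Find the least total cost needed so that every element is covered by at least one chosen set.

14

A3, A9 cover every element at cost 6 + 8 = 14.
Any cover uses at least 2 sets; among all covering selections none totals below 14.
Greedy by coverage-per-cost would pick A7, A3, A9 for 16 — worse than the optimum 14.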